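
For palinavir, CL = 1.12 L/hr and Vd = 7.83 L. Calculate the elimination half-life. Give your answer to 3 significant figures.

4.85 hours

k = CL / V = 1.12 / 7.83 = 0.1430 hr⁻¹
t½ = ln 2 / k = ln 2 / 0.1430 ≈ 4.85 hours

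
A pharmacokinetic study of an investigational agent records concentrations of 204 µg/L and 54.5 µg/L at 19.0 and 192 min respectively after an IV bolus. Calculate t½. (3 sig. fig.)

90.8 minutes

k = ln(C₁/C₂) / (t₂ − t₁) = ln(204/54.5) / (192 − 19.0)
  = 1.320 / 173.0 = 0.007630 min⁻¹
t½ = ln 2 / k = ln 2 / 0.007630 ≈ 90.8 minutes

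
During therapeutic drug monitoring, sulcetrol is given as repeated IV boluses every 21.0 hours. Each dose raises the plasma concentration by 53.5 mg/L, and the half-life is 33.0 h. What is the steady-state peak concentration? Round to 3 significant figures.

k = ln 2 / 33.0 = 0.02100 h⁻¹
Fraction remaining after one interval: e^(−kτ) = e^(−0.02100 × 21.0) = 0.6433
R = 1 / (1 − 0.6433) = 2.804
Css,max = 53.5 × 2.804 ≈ 150 mg/L

150 mg/L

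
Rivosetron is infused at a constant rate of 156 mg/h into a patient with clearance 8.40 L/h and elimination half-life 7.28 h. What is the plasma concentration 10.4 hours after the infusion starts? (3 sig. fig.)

11.7 µg/mL

Css = rate / CL = 156 / 8.40 = 18.57 µg/mL
k = ln 2 / 7.28 = 0.09521 h⁻¹
C(t) = Css (1 − e^(−kt)) = 18.57 × (1 − e^(−0.9902)) = 18.57 × 0.6285 ≈ 11.7 µg/mL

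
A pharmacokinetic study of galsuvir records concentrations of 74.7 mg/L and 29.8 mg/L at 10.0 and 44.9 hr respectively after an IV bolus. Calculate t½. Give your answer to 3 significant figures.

26.3 hours

k = ln(C₁/C₂) / (t₂ − t₁) = ln(74.7/29.8) / (44.9 − 10.0)
  = 0.9190 / 34.90 = 0.02633 hr⁻¹
t½ = ln 2 / k = ln 2 / 0.02633 ≈ 26.3 hours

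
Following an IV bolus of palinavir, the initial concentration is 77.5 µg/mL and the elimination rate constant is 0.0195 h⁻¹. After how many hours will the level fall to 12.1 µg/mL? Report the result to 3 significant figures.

95.2 hours

C(t) = C₀ e^(−kt)  ⇒  t = ln(C₀/C) / k
t = ln(77.5/12.1) / 0.01950 = 1.857 / 0.01950 ≈ 95.2 hours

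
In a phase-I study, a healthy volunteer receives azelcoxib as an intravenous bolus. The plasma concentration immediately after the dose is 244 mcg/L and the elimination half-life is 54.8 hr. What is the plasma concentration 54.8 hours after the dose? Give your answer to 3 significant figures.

122 mcg/L

k = ln 2 / 54.8 = 0.01265 hr⁻¹
54.8 hr is 1.000 half-lives, so C = 244 × (1/2)^1.000 = 244 × 0.5000 ≈ 122 mcg/L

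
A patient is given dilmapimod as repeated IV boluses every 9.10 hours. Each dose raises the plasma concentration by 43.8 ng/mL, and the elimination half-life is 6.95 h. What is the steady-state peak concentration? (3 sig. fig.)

73.4 ng/mL

k = ln 2 / 6.95 = 0.09973 h⁻¹
Fraction remaining after one interval: e^(−kτ) = e^(−0.09973 × 9.10) = 0.4035
R = 1 / (1 − 0.4035) = 1.676
Css,max = 43.8 × 1.676 ≈ 73.4 ng/mL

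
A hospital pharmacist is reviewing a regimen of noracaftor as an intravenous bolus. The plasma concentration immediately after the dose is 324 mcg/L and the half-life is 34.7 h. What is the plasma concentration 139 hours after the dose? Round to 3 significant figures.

20.2 mcg/L

k = ln 2 / 34.7 = 0.01998 h⁻¹
C(t) = C₀ e^(−kt) = 324 × e^(−0.01998 × 139) = 324 × e^(−2.777) = 324 × 0.06225 ≈ 20.2 mcg/L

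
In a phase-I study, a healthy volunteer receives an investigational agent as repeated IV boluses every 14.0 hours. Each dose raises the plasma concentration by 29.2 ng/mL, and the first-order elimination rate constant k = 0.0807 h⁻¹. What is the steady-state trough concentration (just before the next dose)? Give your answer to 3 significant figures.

13.9 ng/mL

Fraction remaining after one interval: e^(−kτ) = e^(−0.08070 × 14.0) = 0.3231
R = 1 / (1 − 0.3231) = 1.477
Css,max = 29.2 × 1.477 = 43.14 ng/mL
Css,min = Css,max × e^(−kτ) = 43.14 × 0.3231 ≈ 13.9 ng/mL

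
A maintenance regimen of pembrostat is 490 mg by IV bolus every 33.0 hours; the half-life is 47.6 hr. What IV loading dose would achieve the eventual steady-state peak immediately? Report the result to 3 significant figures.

1280 mg

k = ln 2 / 47.6 = 0.01456 hr⁻¹
Accumulation ratio R = 1 / (1 − e^(−kτ)) = 1 / (1 − e^(−0.01456×33.0)) = 1 / (1 − 0.6184) = 2.621
Loading dose = maintenance dose × R = 490 × 2.621 ≈ 1280 mg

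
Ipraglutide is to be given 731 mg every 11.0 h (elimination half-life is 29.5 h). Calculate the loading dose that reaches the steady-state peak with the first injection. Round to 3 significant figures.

k = ln 2 / 29.5 = 0.02350 h⁻¹
Accumulation ratio R = 1 / (1 − e^(−kτ)) = 1 / (1 − e^(−0.02350×11.0)) = 1 / (1 − 0.7722) = 4.391
Loading dose = maintenance dose × R = 731 × 4.391 ≈ 3210 mg

3210 mg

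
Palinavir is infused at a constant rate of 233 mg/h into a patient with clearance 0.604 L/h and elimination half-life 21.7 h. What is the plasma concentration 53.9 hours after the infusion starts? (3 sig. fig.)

317 mg/L

Css = rate / CL = 233 / 0.604 = 385.8 mg/L
k = ln 2 / 21.7 = 0.03194 h⁻¹
C(t) = Css (1 − e^(−kt)) = 385.8 × (1 − e^(−1.722)) = 385.8 × 0.8212 ≈ 317 mg/L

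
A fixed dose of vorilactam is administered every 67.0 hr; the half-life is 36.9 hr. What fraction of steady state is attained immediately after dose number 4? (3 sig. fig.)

0.993

k = ln 2 / 36.9 = 0.01878 hr⁻¹
f_n = 1 − e^(−nkτ) = 1 − e^(−4 × 0.01878 × 67.0) = 1 − e^(−5.034) = 1 − 0.006511 ≈ 0.993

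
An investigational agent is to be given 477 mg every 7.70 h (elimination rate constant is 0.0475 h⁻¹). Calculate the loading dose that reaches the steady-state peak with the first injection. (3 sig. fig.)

1560 mg

Accumulation ratio R = 1 / (1 − e^(−kτ)) = 1 / (1 − e^(−0.04750×7.70)) = 1 / (1 − 0.6937) = 3.265
Loading dose = maintenance dose × R = 477 × 3.265 ≈ 1560 mg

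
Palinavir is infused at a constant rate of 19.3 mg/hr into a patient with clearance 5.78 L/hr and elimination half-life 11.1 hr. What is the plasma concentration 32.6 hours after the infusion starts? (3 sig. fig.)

Css = rate / CL = 19.3 / 5.78 = 3.339 µg/mL
k = ln 2 / 11.1 = 0.06245 hr⁻¹
C(t) = Css (1 − e^(−kt)) = 3.339 × (1 − e^(−2.036)) = 3.339 × 0.8694 ≈ 2.90 µg/mL

2.90 µg/mL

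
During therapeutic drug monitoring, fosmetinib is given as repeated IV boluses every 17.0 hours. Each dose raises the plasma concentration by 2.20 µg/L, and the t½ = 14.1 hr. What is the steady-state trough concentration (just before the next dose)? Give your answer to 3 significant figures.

k = ln 2 / 14.1 = 0.04916 hr⁻¹
Fraction remaining after one interval: e^(−kτ) = e^(−0.04916 × 17.0) = 0.4336
R = 1 / (1 − 0.4336) = 1.765
Css,max = 2.20 × 1.765 = 3.884 µg/L
Css,min = Css,max × e^(−kτ) = 3.884 × 0.4336 ≈ 1.68 µg/L

1.68 µg/L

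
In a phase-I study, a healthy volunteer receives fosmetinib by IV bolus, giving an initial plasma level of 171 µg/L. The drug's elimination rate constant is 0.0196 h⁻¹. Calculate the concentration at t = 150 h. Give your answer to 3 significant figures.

9.04 µg/L

C(t) = C₀ e^(−kt) = 171 × e^(−0.01960 × 150) = 171 × e^(−2.940) = 171 × 0.05287 ≈ 9.04 µg/L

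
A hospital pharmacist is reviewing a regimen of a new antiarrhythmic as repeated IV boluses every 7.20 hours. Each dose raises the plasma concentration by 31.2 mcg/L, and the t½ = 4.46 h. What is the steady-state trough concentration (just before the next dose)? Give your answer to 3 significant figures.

k = ln 2 / 4.46 = 0.1554 h⁻¹
Fraction remaining after one interval: e^(−kτ) = e^(−0.1554 × 7.20) = 0.3266
R = 1 / (1 − 0.3266) = 1.485
Css,max = 31.2 × 1.485 = 46.33 mcg/L
Css,min = Css,max × e^(−kτ) = 46.33 × 0.3266 ≈ 15.1 mcg/L

15.1 mcg/L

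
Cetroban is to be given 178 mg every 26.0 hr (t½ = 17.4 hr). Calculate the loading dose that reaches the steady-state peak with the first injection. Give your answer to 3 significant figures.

276 mg

k = ln 2 / 17.4 = 0.03984 hr⁻¹
Accumulation ratio R = 1 / (1 − e^(−kτ)) = 1 / (1 − e^(−0.03984×26.0)) = 1 / (1 − 0.3550) = 1.550
Loading dose = maintenance dose × R = 178 × 1.550 ≈ 276 mg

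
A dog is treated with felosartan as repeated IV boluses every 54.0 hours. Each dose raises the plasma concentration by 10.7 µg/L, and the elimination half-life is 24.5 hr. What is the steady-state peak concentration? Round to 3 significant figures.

13.7 µg/L

k = ln 2 / 24.5 = 0.02829 hr⁻¹
Fraction remaining after one interval: e^(−kτ) = e^(−0.02829 × 54.0) = 0.2170
R = 1 / (1 − 0.2170) = 1.277
Css,max = 10.7 × 1.277 ≈ 13.7 µg/L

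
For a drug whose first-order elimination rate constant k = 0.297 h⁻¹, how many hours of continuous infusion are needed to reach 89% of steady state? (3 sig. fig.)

7.43 hours

f = 1 − e^(−kt)  ⇒  t = −ln(1 − f) / k
t = −ln(1 − 0.89) / 0.2970 = 2.207 / 0.2970 ≈ 7.43 hours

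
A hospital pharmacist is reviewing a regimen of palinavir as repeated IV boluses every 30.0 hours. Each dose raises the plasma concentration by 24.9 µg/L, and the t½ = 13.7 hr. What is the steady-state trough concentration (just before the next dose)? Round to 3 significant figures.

6.99 µg/L

k = ln 2 / 13.7 = 0.05059 hr⁻¹
Fraction remaining after one interval: e^(−kτ) = e^(−0.05059 × 30.0) = 0.2192
R = 1 / (1 − 0.2192) = 1.281
Css,max = 24.9 × 1.281 = 31.89 µg/L
Css,min = Css,max × e^(−kτ) = 31.89 × 0.2192 ≈ 6.99 µg/L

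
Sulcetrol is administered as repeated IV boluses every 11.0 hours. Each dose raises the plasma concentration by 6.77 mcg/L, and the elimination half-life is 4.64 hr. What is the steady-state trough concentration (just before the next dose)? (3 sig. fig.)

1.62 mcg/L

k = ln 2 / 4.64 = 0.1494 hr⁻¹
Fraction remaining after one interval: e^(−kτ) = e^(−0.1494 × 11.0) = 0.1934
R = 1 / (1 − 0.1934) = 1.240
Css,max = 6.77 × 1.240 = 8.393 mcg/L
Css,min = Css,max × e^(−kτ) = 8.393 × 0.1934 ≈ 1.62 mcg/L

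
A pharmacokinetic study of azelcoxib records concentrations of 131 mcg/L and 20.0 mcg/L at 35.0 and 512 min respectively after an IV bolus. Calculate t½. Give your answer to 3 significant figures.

176 minutes

k = ln(C₁/C₂) / (t₂ − t₁) = ln(131/20.0) / (512 − 35.0)
  = 1.879 / 477.0 = 0.003940 min⁻¹
t½ = ln 2 / k = ln 2 / 0.003940 ≈ 176 minutes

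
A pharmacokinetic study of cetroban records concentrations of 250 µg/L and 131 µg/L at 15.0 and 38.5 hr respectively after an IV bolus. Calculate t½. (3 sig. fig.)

25.2 hours

k = ln(C₁/C₂) / (t₂ − t₁) = ln(250/131) / (38.5 − 15.0)
  = 0.6463 / 23.50 = 0.02750 hr⁻¹
t½ = ln 2 / k = ln 2 / 0.02750 ≈ 25.2 hours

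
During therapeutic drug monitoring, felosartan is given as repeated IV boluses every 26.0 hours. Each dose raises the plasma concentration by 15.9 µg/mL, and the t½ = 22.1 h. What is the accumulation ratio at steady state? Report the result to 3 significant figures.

k = ln 2 / 22.1 = 0.03136 h⁻¹
Fraction remaining after one interval: e^(−kτ) = e^(−0.03136 × 26.0) = 0.4424
R = 1 / (1 − 0.4424) = 1 / 0.5576 ≈ 1.79

1.79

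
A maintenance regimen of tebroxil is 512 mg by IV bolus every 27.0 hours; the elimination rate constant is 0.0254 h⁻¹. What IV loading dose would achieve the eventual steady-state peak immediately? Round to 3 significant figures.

Accumulation ratio R = 1 / (1 − e^(−kτ)) = 1 / (1 − e^(−0.02540×27.0)) = 1 / (1 − 0.5037) = 2.015
Loading dose = maintenance dose × R = 512 × 2.015 ≈ 1030 mg

1030 mg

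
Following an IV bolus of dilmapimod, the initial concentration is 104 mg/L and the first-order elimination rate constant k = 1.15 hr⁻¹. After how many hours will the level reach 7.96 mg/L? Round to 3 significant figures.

2.23 hours

C(t) = C₀ e^(−kt)  ⇒  t = ln(C₀/C) / k
t = ln(104/7.96) / 1.150 = 2.570 / 1.150 ≈ 2.23 hours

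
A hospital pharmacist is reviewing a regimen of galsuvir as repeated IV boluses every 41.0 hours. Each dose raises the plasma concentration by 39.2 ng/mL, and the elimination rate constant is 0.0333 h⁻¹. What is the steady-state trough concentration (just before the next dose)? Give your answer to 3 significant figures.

13.4 ng/mL

Fraction remaining after one interval: e^(−kτ) = e^(−0.03330 × 41.0) = 0.2553
R = 1 / (1 − 0.2553) = 1.343
Css,max = 39.2 × 1.343 = 52.64 ng/mL
Css,min = Css,max × e^(−kτ) = 52.64 × 0.2553 ≈ 13.4 ng/mL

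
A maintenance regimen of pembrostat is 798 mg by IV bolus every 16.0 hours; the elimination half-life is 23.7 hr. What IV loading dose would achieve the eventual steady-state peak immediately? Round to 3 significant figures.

2140 mg

k = ln 2 / 23.7 = 0.02925 hr⁻¹
Accumulation ratio R = 1 / (1 − e^(−kτ)) = 1 / (1 − e^(−0.02925×16.0)) = 1 / (1 − 0.6263) = 2.676
Loading dose = maintenance dose × R = 798 × 2.676 ≈ 2140 mg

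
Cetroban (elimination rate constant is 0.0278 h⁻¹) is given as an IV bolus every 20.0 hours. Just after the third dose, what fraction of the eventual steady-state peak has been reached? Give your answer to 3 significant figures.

0.811

f_n = 1 − e^(−nkτ) = 1 − e^(−3 × 0.02780 × 20.0) = 1 − e^(−1.668) = 1 − 0.1886 ≈ 0.811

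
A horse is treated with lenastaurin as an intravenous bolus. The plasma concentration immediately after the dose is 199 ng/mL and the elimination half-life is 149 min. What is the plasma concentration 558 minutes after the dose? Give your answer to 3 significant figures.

14.8 ng/mL

k = ln 2 / 149 = 0.004652 min⁻¹
558 min is 3.745 half-lives, so C = 199 × (1/2)^3.745 = 199 × 0.07459 ≈ 14.8 ng/mL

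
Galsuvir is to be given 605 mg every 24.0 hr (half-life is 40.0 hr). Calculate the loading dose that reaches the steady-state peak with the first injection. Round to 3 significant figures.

1780 mg

k = ln 2 / 40.0 = 0.01733 hr⁻¹
Accumulation ratio R = 1 / (1 − e^(−kτ)) = 1 / (1 − e^(−0.01733×24.0)) = 1 / (1 − 0.6598) = 2.939
Loading dose = maintenance dose × R = 605 × 2.939 ≈ 1780 mg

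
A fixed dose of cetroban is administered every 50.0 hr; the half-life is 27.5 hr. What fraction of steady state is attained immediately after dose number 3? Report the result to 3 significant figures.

k = ln 2 / 27.5 = 0.02521 hr⁻¹
f_n = 1 − e^(−nkτ) = 1 − e^(−3 × 0.02521 × 50.0) = 1 − e^(−3.781) = 1 − 0.02280 ≈ 0.977

0.977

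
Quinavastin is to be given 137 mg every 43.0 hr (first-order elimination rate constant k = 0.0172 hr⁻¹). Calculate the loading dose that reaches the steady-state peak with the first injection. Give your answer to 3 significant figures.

262 mg

Accumulation ratio R = 1 / (1 − e^(−kτ)) = 1 / (1 − e^(−0.01720×43.0)) = 1 / (1 − 0.4773) = 1.913
Loading dose = maintenance dose × R = 137 × 1.913 ≈ 262 mg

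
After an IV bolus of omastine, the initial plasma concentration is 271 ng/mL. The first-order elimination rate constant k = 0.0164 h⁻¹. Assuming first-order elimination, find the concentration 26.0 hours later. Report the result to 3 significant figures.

177 ng/mL

C(t) = C₀ e^(−kt) = 271 × e^(−0.01640 × 26.0) = 271 × e^(−0.4264) = 271 × 0.6529 ≈ 177 ng/mL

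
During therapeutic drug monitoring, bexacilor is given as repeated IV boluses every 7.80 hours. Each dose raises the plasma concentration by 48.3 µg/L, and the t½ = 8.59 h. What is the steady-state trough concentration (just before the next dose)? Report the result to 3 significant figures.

55.1 µg/L

k = ln 2 / 8.59 = 0.08069 h⁻¹
Fraction remaining after one interval: e^(−kτ) = e^(−0.08069 × 7.80) = 0.5329
R = 1 / (1 − 0.5329) = 2.141
Css,max = 48.3 × 2.141 = 103.4 µg/L
Css,min = Css,max × e^(−kτ) = 103.4 × 0.5329 ≈ 55.1 µg/L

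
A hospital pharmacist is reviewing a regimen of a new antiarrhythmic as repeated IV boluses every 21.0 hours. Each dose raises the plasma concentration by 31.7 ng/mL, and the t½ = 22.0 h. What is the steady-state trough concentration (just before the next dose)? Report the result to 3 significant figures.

33.8 ng/mL

k = ln 2 / 22.0 = 0.03151 h⁻¹
Fraction remaining after one interval: e^(−kτ) = e^(−0.03151 × 21.0) = 0.5160
R = 1 / (1 − 0.5160) = 2.066
Css,max = 31.7 × 2.066 = 65.50 ng/mL
Css,min = Css,max × e^(−kτ) = 65.50 × 0.5160 ≈ 33.8 ng/mL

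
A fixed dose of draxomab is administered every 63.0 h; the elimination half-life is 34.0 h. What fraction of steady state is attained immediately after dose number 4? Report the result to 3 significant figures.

0.994

k = ln 2 / 34.0 = 0.02039 h⁻¹
f_n = 1 − e^(−nkτ) = 1 − e^(−4 × 0.02039 × 63.0) = 1 − e^(−5.137) = 1 − 0.005873 ≈ 0.994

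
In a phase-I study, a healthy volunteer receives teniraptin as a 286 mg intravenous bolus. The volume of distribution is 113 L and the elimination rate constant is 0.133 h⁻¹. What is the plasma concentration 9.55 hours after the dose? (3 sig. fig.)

0.711 mg/L

C₀ = dose / V = 286 / 113 = 2.531 mg/L
C(t) = C₀ e^(−kt) = 2.531 × e^(−0.1330 × 9.55) = 2.531 × e^(−1.270) = 2.531 × 0.2808 ≈ 0.711 mg/L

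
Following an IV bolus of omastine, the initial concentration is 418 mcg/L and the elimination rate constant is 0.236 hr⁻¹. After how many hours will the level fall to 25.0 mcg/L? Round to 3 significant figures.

C(t) = C₀ e^(−kt)  ⇒  t = ln(C₀/C) / k
t = ln(418/25.0) / 0.2360 = 2.817 / 0.2360 ≈ 11.9 hours

11.9 hours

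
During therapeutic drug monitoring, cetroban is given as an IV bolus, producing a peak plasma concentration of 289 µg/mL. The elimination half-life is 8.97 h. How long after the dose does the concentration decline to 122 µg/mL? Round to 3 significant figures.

11.2 hours

k = ln 2 / 8.97 = 0.07727 h⁻¹
C(t) = C₀ e^(−kt)  ⇒  t = ln(C₀/C) / k
t = ln(289/122) / 0.07727 = 0.8624 / 0.07727 ≈ 11.2 hours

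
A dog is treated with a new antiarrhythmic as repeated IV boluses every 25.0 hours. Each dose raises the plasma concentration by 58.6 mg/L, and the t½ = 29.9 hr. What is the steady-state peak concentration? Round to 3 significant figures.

133 mg/L

k = ln 2 / 29.9 = 0.02318 hr⁻¹
Fraction remaining after one interval: e^(−kτ) = e^(−0.02318 × 25.0) = 0.5601
R = 1 / (1 − 0.5601) = 2.273
Css,max = 58.6 × 2.273 ≈ 133 mg/L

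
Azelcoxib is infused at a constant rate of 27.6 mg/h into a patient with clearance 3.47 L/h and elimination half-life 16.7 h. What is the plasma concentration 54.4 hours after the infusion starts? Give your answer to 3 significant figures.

7.12 µg/mL

Css = rate / CL = 27.6 / 3.47 = 7.954 µg/mL
k = ln 2 / 16.7 = 0.04151 h⁻¹
C(t) = Css (1 − e^(−kt)) = 7.954 × (1 − e^(−2.258)) = 7.954 × 0.8954 ≈ 7.12 µg/mL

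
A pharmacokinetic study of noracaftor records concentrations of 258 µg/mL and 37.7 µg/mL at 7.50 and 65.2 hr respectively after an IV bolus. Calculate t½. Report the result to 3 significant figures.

k = ln(C₁/C₂) / (t₂ − t₁) = ln(258/37.7) / (65.2 − 7.50)
  = 1.923 / 57.70 = 0.03333 hr⁻¹
t½ = ln 2 / k = ln 2 / 0.03333 ≈ 20.8 hours

20.8 hours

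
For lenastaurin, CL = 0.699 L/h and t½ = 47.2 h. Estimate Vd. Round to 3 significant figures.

47.6 L

k = ln 2 / t½ = ln 2 / 47.2 = 0.01469 h⁻¹
V = CL / k = 0.699 / 0.01469 ≈ 47.6 L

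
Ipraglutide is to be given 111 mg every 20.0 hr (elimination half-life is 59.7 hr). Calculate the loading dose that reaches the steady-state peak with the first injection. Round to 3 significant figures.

k = ln 2 / 59.7 = 0.01161 hr⁻¹
Accumulation ratio R = 1 / (1 − e^(−kτ)) = 1 / (1 − e^(−0.01161×20.0)) = 1 / (1 − 0.7928) = 4.826
Loading dose = maintenance dose × R = 111 × 4.826 ≈ 536 mg

536 mg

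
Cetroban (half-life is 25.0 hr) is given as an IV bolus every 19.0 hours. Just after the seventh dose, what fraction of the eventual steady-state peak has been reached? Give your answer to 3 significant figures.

0.975

k = ln 2 / 25.0 = 0.02773 hr⁻¹
f_n = 1 − e^(−nkτ) = 1 − e^(−7 × 0.02773 × 19.0) = 1 − e^(−3.688) = 1 − 0.02503 ≈ 0.975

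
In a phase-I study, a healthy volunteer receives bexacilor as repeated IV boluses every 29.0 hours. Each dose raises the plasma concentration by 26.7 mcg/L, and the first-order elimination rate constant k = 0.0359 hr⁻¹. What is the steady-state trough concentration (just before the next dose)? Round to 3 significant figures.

14.6 mcg/L

Fraction remaining after one interval: e^(−kτ) = e^(−0.03590 × 29.0) = 0.3531
R = 1 / (1 − 0.3531) = 1.546
Css,max = 26.7 × 1.546 = 41.27 mcg/L
Css,min = Css,max × e^(−kτ) = 41.27 × 0.3531 ≈ 14.6 mcg/L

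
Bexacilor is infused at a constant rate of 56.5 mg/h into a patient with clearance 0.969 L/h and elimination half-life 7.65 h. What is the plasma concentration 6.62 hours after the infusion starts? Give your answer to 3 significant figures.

26.3 mg/L

Css = rate / CL = 56.5 / 0.969 = 58.31 mg/L
k = ln 2 / 7.65 = 0.09061 h⁻¹
C(t) = Css (1 − e^(−kt)) = 58.31 × (1 − e^(−0.5998)) = 58.31 × 0.4511 ≈ 26.3 mg/L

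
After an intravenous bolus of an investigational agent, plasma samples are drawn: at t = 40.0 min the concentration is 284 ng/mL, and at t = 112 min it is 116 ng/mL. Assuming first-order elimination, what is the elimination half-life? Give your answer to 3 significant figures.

55.7 minutes

k = ln(C₁/C₂) / (t₂ − t₁) = ln(284/116) / (112 − 40.0)
  = 0.8954 / 72.00 = 0.01244 min⁻¹
t½ = ln 2 / k = ln 2 / 0.01244 ≈ 55.7 minutes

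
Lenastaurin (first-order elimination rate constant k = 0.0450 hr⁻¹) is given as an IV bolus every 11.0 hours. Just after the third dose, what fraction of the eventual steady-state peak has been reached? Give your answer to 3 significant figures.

f_n = 1 − e^(−nkτ) = 1 − e^(−3 × 0.04500 × 11.0) = 1 − e^(−1.485) = 1 − 0.2265 ≈ 0.773

0.773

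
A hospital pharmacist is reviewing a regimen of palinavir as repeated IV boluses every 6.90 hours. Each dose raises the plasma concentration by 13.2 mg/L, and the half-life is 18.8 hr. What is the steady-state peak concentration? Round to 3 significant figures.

k = ln 2 / 18.8 = 0.03687 hr⁻¹
Fraction remaining after one interval: e^(−kτ) = e^(−0.03687 × 6.90) = 0.7754
R = 1 / (1 − 0.7754) = 4.452
Css,max = 13.2 × 4.452 ≈ 58.8 mg/L

58.8 mg/L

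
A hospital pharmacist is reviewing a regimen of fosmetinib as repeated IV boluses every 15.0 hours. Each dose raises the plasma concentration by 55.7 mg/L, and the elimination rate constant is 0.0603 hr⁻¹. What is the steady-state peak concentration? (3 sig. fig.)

93.6 mg/L

Fraction remaining after one interval: e^(−kτ) = e^(−0.06030 × 15.0) = 0.4047
R = 1 / (1 − 0.4047) = 1.680
Css,max = 55.7 × 1.680 ≈ 93.6 mg/L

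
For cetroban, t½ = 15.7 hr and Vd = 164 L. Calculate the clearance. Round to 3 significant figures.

7.24 L/hr

k = ln 2 / t½ = ln 2 / 15.7 = 0.04415 hr⁻¹
CL = k · V = 0.04415 × 164 ≈ 7.24 L/hr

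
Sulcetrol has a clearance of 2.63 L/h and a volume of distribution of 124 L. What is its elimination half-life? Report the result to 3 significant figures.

32.7 hours

k = CL / V = 2.63 / 124 = 0.02121 h⁻¹
t½ = ln 2 / k = ln 2 / 0.02121 ≈ 32.7 hours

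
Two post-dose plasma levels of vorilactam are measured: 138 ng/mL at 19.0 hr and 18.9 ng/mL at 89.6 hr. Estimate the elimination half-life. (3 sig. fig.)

k = ln(C₁/C₂) / (t₂ − t₁) = ln(138/18.9) / (89.6 − 19.0)
  = 1.988 / 70.60 = 0.02816 hr⁻¹
t½ = ln 2 / k = ln 2 / 0.02816 ≈ 24.6 hours

24.6 hours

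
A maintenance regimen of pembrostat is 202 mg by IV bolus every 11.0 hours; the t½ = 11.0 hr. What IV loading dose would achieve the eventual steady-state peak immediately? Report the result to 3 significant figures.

404 mg

k = ln 2 / 11.0 = 0.06301 hr⁻¹
Accumulation ratio R = 1 / (1 − e^(−kτ)) = 1 / (1 − e^(−0.06301×11.0)) = 1 / (1 − 0.5000) = 2.000
Loading dose = maintenance dose × R = 202 × 2.000 ≈ 404 mg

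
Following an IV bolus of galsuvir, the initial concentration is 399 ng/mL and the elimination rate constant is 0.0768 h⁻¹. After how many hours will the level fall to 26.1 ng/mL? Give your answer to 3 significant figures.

35.5 hours

C(t) = C₀ e^(−kt)  ⇒  t = ln(C₀/C) / k
t = ln(399/26.1) / 0.07680 = 2.727 / 0.07680 ≈ 35.5 hours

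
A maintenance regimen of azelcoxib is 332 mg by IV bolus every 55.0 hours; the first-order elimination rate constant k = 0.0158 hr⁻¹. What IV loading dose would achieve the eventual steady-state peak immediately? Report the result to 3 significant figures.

572 mg

Accumulation ratio R = 1 / (1 − e^(−kτ)) = 1 / (1 − e^(−0.01580×55.0)) = 1 / (1 − 0.4194) = 1.722
Loading dose = maintenance dose × R = 332 × 1.722 ≈ 572 mg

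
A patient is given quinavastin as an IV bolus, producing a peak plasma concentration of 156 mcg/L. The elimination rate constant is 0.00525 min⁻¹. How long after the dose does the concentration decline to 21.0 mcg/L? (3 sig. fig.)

C(t) = C₀ e^(−kt)  ⇒  t = ln(C₀/C) / k
t = ln(156/21.0) / 0.005250 = 2.005 / 0.005250 ≈ 382 minutes

382 minutes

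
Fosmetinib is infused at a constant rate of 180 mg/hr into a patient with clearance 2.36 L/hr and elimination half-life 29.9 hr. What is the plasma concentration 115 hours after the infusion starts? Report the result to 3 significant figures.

Css = rate / CL = 180 / 2.36 = 76.27 µg/mL
k = ln 2 / 29.9 = 0.02318 hr⁻¹
C(t) = Css (1 − e^(−kt)) = 76.27 × (1 − e^(−2.666)) = 76.27 × 0.9305 ≈ 71.0 µg/mL

71.0 µg/mL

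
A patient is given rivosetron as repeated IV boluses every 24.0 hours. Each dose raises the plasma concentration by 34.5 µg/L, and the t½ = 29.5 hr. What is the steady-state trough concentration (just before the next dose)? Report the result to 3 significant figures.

k = ln 2 / 29.5 = 0.02350 hr⁻¹
Fraction remaining after one interval: e^(−kτ) = e^(−0.02350 × 24.0) = 0.5690
R = 1 / (1 − 0.5690) = 2.320
Css,max = 34.5 × 2.320 = 80.04 µg/L
Css,min = Css,max × e^(−kτ) = 80.04 × 0.5690 ≈ 45.5 µg/L

45.5 µg/L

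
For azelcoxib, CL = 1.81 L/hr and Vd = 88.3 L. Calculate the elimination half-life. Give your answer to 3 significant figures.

33.8 hours

k = CL / V = 1.81 / 88.3 = 0.02050 hr⁻¹
t½ = ln 2 / k = ln 2 / 0.02050 ≈ 33.8 hours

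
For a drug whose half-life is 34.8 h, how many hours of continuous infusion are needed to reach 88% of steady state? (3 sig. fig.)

k = ln 2 / 34.8 = 0.01992 h⁻¹
f = 1 − e^(−kt)  ⇒  t = −ln(1 − f) / k
t = −ln(1 − 0.88) / 0.01992 = 2.120 / 0.01992 ≈ 106 hours

106 hours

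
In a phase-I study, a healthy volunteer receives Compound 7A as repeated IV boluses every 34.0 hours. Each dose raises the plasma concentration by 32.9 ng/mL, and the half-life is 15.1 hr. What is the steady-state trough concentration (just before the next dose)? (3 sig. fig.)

8.74 ng/mL

k = ln 2 / 15.1 = 0.04590 hr⁻¹
Fraction remaining after one interval: e^(−kτ) = e^(−0.04590 × 34.0) = 0.2100
R = 1 / (1 − 0.2100) = 1.266
Css,max = 32.9 × 1.266 = 41.64 ng/mL
Css,min = Css,max × e^(−kτ) = 41.64 × 0.2100 ≈ 8.74 ng/mL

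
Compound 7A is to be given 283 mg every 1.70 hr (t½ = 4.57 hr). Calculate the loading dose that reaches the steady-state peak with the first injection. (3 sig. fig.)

k = ln 2 / 4.57 = 0.1517 hr⁻¹
Accumulation ratio R = 1 / (1 − e^(−kτ)) = 1 / (1 − e^(−0.1517×1.70)) = 1 / (1 − 0.7727) = 4.400
Loading dose = maintenance dose × R = 283 × 4.400 ≈ 1250 mg

1250 mg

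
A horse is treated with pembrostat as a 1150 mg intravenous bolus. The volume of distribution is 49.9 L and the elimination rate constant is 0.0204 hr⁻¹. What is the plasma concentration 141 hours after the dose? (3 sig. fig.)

C₀ = dose / V = 1150 / 49.9 = 23.05 mg/L
C(t) = C₀ e^(−kt) = 23.05 × e^(−0.02040 × 141) = 23.05 × e^(−2.876) = 23.05 × 0.05634 ≈ 1.30 mg/L

1.30 mg/L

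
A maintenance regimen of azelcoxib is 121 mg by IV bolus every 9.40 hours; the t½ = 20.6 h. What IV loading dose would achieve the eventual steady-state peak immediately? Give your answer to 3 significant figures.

446 mg

k = ln 2 / 20.6 = 0.03365 h⁻¹
Accumulation ratio R = 1 / (1 − e^(−kτ)) = 1 / (1 − e^(−0.03365×9.40)) = 1 / (1 − 0.7288) = 3.688
Loading dose = maintenance dose × R = 121 × 3.688 ≈ 446 mg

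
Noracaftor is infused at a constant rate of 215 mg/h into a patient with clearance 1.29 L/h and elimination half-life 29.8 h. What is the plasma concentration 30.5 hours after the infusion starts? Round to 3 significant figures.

84.7 mg/L

Css = rate / CL = 215 / 1.29 = 166.7 mg/L
k = ln 2 / 29.8 = 0.02326 h⁻¹
C(t) = Css (1 − e^(−kt)) = 166.7 × (1 − e^(−0.7094)) = 166.7 × 0.5081 ≈ 84.7 mg/L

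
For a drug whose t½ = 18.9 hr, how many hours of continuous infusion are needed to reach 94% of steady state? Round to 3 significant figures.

k = ln 2 / 18.9 = 0.03667 hr⁻¹
f = 1 − e^(−kt)  ⇒  t = −ln(1 − f) / k
t = −ln(1 − 0.94) / 0.03667 = 2.813 / 0.03667 ≈ 76.7 hours

76.7 hours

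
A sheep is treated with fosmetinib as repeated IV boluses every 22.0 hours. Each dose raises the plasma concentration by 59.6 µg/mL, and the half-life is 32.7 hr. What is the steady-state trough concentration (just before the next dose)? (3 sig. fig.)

100 µg/mL

k = ln 2 / 32.7 = 0.02120 hr⁻¹
Fraction remaining after one interval: e^(−kτ) = e^(−0.02120 × 22.0) = 0.6273
R = 1 / (1 − 0.6273) = 2.683
Css,max = 59.6 × 2.683 = 159.9 µg/mL
Css,min = Css,max × e^(−kτ) = 159.9 × 0.6273 ≈ 100 µg/mL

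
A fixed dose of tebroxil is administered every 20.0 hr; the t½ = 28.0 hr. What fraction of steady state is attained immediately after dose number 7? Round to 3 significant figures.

0.969

k = ln 2 / 28.0 = 0.02476 hr⁻¹
f_n = 1 − e^(−nkτ) = 1 − e^(−7 × 0.02476 × 20.0) = 1 − e^(−3.466) = 1 − 0.03125 ≈ 0.969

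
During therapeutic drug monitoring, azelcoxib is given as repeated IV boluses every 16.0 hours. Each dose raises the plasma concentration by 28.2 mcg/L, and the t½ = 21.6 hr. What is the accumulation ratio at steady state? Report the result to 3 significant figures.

k = ln 2 / 21.6 = 0.03209 hr⁻¹
Fraction remaining after one interval: e^(−kτ) = e^(−0.03209 × 16.0) = 0.5984
R = 1 / (1 − 0.5984) = 1 / 0.4016 ≈ 2.49

2.49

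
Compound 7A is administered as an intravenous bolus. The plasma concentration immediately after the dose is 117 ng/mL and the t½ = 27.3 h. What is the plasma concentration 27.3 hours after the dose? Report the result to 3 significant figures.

k = ln 2 / 27.3 = 0.02539 h⁻¹
27.3 h is 1.000 half-lives, so C = 117 × (1/2)^1.000 = 117 × 0.5000 ≈ 58.5 ng/mL

58.5 ng/mL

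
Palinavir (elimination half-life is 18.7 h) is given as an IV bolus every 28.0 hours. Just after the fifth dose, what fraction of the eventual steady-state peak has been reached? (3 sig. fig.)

0.994

k = ln 2 / 18.7 = 0.03707 h⁻¹
f_n = 1 − e^(−nkτ) = 1 − e^(−5 × 0.03707 × 28.0) = 1 − e^(−5.189) = 1 − 0.005576 ≈ 0.994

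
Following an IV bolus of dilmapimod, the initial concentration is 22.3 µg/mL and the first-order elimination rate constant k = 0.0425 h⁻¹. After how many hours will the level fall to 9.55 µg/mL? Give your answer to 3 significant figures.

20.0 hours

C(t) = C₀ e^(−kt)  ⇒  t = ln(C₀/C) / k
t = ln(22.3/9.55) / 0.04250 = 0.8480 / 0.04250 ≈ 20.0 hours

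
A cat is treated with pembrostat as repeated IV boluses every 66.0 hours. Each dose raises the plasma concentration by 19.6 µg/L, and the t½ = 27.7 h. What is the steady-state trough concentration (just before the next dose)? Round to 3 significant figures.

4.65 µg/L

k = ln 2 / 27.7 = 0.02502 h⁻¹
Fraction remaining after one interval: e^(−kτ) = e^(−0.02502 × 66.0) = 0.1918
R = 1 / (1 − 0.1918) = 1.237
Css,max = 19.6 × 1.237 = 24.25 µg/L
Css,min = Css,max × e^(−kτ) = 24.25 × 0.1918 ≈ 4.65 µg/L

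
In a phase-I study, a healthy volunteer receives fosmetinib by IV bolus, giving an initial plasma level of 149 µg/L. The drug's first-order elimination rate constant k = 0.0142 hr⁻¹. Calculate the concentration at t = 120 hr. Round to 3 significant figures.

C(t) = C₀ e^(−kt) = 149 × e^(−0.01420 × 120) = 149 × e^(−1.704) = 149 × 0.1820 ≈ 27.1 µg/L

27.1 µg/L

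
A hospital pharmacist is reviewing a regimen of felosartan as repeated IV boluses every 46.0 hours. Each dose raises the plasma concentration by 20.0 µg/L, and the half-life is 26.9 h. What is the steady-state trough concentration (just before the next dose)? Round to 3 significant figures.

8.80 µg/L

k = ln 2 / 26.9 = 0.02577 h⁻¹
Fraction remaining after one interval: e^(−kτ) = e^(−0.02577 × 46.0) = 0.3057
R = 1 / (1 − 0.3057) = 1.440
Css,max = 20.0 × 1.440 = 28.80 µg/L
Css,min = Css,max × e^(−kτ) = 28.80 × 0.3057 ≈ 8.80 µg/L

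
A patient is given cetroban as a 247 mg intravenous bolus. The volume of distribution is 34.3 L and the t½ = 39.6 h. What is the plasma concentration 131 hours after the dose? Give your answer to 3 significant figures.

C₀ = dose / V = 247 / 34.3 = 7.201 µg/mL
k = ln 2 / 39.6 = 0.01750 h⁻¹
C(t) = C₀ e^(−kt) = 7.201 × e^(−0.01750 × 131) = 7.201 × e^(−2.293) = 7.201 × 0.1010 ≈ 0.727 µg/mL

0.727 µg/mL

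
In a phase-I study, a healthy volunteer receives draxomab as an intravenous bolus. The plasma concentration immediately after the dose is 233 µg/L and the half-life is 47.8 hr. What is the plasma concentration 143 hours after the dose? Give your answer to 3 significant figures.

k = ln 2 / 47.8 = 0.01450 hr⁻¹
C(t) = C₀ e^(−kt) = 233 × e^(−0.01450 × 143) = 233 × e^(−2.074) = 233 × 0.1257 ≈ 29.3 µg/L

29.3 µg/L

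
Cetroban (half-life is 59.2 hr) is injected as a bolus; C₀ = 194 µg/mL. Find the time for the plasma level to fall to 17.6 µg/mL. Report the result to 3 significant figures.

205 hours

k = ln 2 / 59.2 = 0.01171 hr⁻¹
C(t) = C₀ e^(−kt)  ⇒  t = ln(C₀/C) / k
t = ln(194/17.6) / 0.01171 = 2.400 / 0.01171 ≈ 205 hours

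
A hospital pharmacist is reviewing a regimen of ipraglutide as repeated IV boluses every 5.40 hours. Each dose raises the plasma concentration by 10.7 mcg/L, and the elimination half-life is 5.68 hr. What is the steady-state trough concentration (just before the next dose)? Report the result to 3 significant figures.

11.5 mcg/L

k = ln 2 / 5.68 = 0.1220 hr⁻¹
Fraction remaining after one interval: e^(−kτ) = e^(−0.1220 × 5.40) = 0.5174
R = 1 / (1 − 0.5174) = 2.072
Css,max = 10.7 × 2.072 = 22.17 mcg/L
Css,min = Css,max × e^(−kτ) = 22.17 × 0.5174 ≈ 11.5 mcg/L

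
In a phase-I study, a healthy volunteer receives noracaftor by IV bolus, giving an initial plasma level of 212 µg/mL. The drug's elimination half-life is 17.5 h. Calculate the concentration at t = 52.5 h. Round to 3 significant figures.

k = ln 2 / 17.5 = 0.03961 h⁻¹
52.5 h is 3.000 half-lives, so C = 212 × (1/2)^3.000 = 212 × 0.1250 ≈ 26.5 µg/mL

26.5 µg/mL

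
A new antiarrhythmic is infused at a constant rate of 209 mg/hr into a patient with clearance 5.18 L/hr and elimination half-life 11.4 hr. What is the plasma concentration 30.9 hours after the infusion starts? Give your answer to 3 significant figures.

34.2 mg/L

Css = rate / CL = 209 / 5.18 = 40.35 mg/L
k = ln 2 / 11.4 = 0.06080 hr⁻¹
C(t) = Css (1 − e^(−kt)) = 40.35 × (1 − e^(−1.879)) = 40.35 × 0.8472 ≈ 34.2 mg/L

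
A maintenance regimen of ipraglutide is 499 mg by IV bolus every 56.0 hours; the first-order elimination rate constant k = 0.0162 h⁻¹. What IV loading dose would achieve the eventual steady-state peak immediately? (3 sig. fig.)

Accumulation ratio R = 1 / (1 − e^(−kτ)) = 1 / (1 − e^(−0.01620×56.0)) = 1 / (1 − 0.4037) = 1.677
Loading dose = maintenance dose × R = 499 × 1.677 ≈ 837 mg

837 mg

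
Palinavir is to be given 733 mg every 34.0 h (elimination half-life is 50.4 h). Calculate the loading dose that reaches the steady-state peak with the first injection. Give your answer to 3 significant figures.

1960 mg

k = ln 2 / 50.4 = 0.01375 h⁻¹
Accumulation ratio R = 1 / (1 − e^(−kτ)) = 1 / (1 − e^(−0.01375×34.0)) = 1 / (1 − 0.6265) = 2.677
Loading dose = maintenance dose × R = 733 × 2.677 ≈ 1960 mg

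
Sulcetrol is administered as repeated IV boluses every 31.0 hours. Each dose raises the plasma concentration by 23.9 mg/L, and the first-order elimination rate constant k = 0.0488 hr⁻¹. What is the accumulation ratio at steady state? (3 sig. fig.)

Fraction remaining after one interval: e^(−kτ) = e^(−0.04880 × 31.0) = 0.2203
R = 1 / (1 − 0.2203) = 1 / 0.7797 ≈ 1.28

1.28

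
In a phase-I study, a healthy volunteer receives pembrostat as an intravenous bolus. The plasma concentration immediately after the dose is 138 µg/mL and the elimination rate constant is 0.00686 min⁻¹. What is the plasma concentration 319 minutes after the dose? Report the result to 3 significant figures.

15.5 µg/mL

C(t) = C₀ e^(−kt) = 138 × e^(−0.006860 × 319) = 138 × e^(−2.188) = 138 × 0.1121 ≈ 15.5 µg/mL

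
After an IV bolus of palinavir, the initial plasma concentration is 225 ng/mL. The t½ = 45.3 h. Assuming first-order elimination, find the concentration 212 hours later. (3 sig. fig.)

8.78 ng/mL

k = ln 2 / 45.3 = 0.01530 h⁻¹
C(t) = C₀ e^(−kt) = 225 × e^(−0.01530 × 212) = 225 × e^(−3.244) = 225 × 0.03901 ≈ 8.78 ng/mL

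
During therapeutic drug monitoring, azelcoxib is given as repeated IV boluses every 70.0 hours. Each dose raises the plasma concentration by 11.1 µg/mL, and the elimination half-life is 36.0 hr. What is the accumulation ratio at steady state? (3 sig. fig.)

k = ln 2 / 36.0 = 0.01925 hr⁻¹
Fraction remaining after one interval: e^(−kτ) = e^(−0.01925 × 70.0) = 0.2598
R = 1 / (1 − 0.2598) = 1 / 0.7402 ≈ 1.35

1.35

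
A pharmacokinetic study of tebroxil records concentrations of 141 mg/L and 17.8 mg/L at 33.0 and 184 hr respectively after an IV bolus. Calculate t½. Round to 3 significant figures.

k = ln(C₁/C₂) / (t₂ − t₁) = ln(141/17.8) / (184 − 33.0)
  = 2.070 / 151.0 = 0.01371 hr⁻¹
t½ = ln 2 / k = ln 2 / 0.01371 ≈ 50.6 hours

50.6 hours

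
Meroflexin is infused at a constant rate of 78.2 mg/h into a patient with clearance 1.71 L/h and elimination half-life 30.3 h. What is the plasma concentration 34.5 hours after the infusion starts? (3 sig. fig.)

25.0 µg/mL

Css = rate / CL = 78.2 / 1.71 = 45.73 µg/mL
k = ln 2 / 30.3 = 0.02288 h⁻¹
C(t) = Css (1 − e^(−kt)) = 45.73 × (1 − e^(−0.7892)) = 45.73 × 0.5458 ≈ 25.0 µg/mL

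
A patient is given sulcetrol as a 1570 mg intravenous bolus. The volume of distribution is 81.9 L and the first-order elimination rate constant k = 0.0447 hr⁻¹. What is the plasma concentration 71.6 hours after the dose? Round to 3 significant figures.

0.781 mg/L

C₀ = dose / V = 1570 / 81.9 = 19.17 mg/L
C(t) = C₀ e^(−kt) = 19.17 × e^(−0.04470 × 71.6) = 19.17 × e^(−3.201) = 19.17 × 0.04074 ≈ 0.781 mg/L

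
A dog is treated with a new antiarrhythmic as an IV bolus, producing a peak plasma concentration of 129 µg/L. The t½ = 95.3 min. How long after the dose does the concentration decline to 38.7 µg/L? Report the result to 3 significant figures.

k = ln 2 / 95.3 = 0.007273 min⁻¹
C(t) = C₀ e^(−kt)  ⇒  t = ln(C₀/C) / k
t = ln(129/38.7) / 0.007273 = 1.204 / 0.007273 ≈ 166 minutes

166 minutes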